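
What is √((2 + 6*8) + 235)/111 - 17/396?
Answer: -17/396 + √285/111 ≈ 0.10916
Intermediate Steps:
√((2 + 6*8) + 235)/111 - 17/396 = √((2 + 48) + 235)*(1/111) - 17*1/396 = √(50 + 235)*(1/111) - 17/396 = √285*(1/111) - 17/396 = √285/111 - 17/396 = -17/396 + √285/111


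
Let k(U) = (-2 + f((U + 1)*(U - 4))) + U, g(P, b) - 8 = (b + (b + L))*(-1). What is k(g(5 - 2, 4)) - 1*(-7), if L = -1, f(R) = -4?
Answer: 2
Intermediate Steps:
g(P, b) = 9 - 2*b (g(P, b) = 8 + (b + (b - 1))*(-1) = 8 + (b + (-1 + b))*(-1) = 8 + (-1 + 2*b)*(-1) = 8 + (1 - 2*b) = 9 - 2*b)
k(U) = -6 + U (k(U) = (-2 - 4) + U = -6 + U)
k(g(5 - 2, 4)) - 1*(-7) = (-6 + (9 - 2*4)) - 1*(-7) = (-6 + (9 - 8)) + 7 = (-6 + 1) + 7 = -5 + 7 = 2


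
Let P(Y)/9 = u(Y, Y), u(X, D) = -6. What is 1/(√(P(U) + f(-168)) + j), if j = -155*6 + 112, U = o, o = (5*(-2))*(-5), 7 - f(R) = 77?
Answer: -409/334624 - I*√31/334624 ≈ -0.0012223 - 1.6639e-5*I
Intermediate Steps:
f(R) = -70 (f(R) = 7 - 1*77 = 7 - 77 = -70)
o = 50 (o = -10*(-5) = 50)
U = 50
P(Y) = -54 (P(Y) = 9*(-6) = -54)
j = -818 (j = -930 + 112 = -818)
1/(√(P(U) + f(-168)) + j) = 1/(√(-54 - 70) - 818) = 1/(√(-124) - 818) = 1/(2*I*√31 - 818) = 1/(-818 + 2*I*√31)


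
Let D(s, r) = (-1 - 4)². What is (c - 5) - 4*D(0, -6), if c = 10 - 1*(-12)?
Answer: -83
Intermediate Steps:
c = 22 (c = 10 + 12 = 22)
D(s, r) = 25 (D(s, r) = (-5)² = 25)
(c - 5) - 4*D(0, -6) = (22 - 5) - 4*25 = 17 - 100 = -83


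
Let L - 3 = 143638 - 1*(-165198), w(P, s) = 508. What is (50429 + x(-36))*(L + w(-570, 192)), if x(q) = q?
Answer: 15588923371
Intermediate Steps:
L = 308839 (L = 3 + (143638 - 1*(-165198)) = 3 + (143638 + 165198) = 3 + 308836 = 308839)
(50429 + x(-36))*(L + w(-570, 192)) = (50429 - 36)*(308839 + 508) = 50393*309347 = 15588923371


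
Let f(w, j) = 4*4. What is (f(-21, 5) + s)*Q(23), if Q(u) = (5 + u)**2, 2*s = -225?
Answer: -75656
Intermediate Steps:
s = -225/2 (s = (1/2)*(-225) = -225/2 ≈ -112.50)
f(w, j) = 16
(f(-21, 5) + s)*Q(23) = (16 - 225/2)*(5 + 23)**2 = -193/2*28**2 = -193/2*784 = -75656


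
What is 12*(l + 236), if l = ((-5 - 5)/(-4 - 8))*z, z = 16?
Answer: 2992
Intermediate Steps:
l = 40/3 (l = ((-5 - 5)/(-4 - 8))*16 = -10/(-12)*16 = -10*(-1/12)*16 = (⅚)*16 = 40/3 ≈ 13.333)
12*(l + 236) = 12*(40/3 + 236) = 12*(748/3) = 2992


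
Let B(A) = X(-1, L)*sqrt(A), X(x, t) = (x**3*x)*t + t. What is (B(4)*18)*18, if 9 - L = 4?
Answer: 6480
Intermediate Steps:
L = 5 (L = 9 - 1*4 = 9 - 4 = 5)
X(x, t) = t + t*x**4 (X(x, t) = x**4*t + t = t*x**4 + t = t + t*x**4)
B(A) = 10*sqrt(A) (B(A) = (5*(1 + (-1)**4))*sqrt(A) = (5*(1 + 1))*sqrt(A) = (5*2)*sqrt(A) = 10*sqrt(A))
(B(4)*18)*18 = ((10*sqrt(4))*18)*18 = ((10*2)*18)*18 = (20*18)*18 = 360*18 = 6480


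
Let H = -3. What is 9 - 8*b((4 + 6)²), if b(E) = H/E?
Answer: 231/25 ≈ 9.2400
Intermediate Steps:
b(E) = -3/E
9 - 8*b((4 + 6)²) = 9 - (-24)/((4 + 6)²) = 9 - (-24)/(10²) = 9 - (-24)/100 = 9 - 8*(-3/100) = 9 + 6/25 = 231/25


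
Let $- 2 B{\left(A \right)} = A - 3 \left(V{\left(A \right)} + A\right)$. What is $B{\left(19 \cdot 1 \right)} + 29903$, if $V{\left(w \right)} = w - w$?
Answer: $29922$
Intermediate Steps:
$V{\left(w \right)} = 0$
$B{\left(A \right)} = A$ ($B{\left(A \right)} = - \frac{A - 3 \left(0 + A\right)}{2} = - \frac{A - 3 A}{2} = - \frac{\left(-2\right) A}{2} = A$)
$B{\left(19 \cdot 1 \right)} + 29903 = 19 \cdot 1 + 29903 = 19 + 29903 = 29922$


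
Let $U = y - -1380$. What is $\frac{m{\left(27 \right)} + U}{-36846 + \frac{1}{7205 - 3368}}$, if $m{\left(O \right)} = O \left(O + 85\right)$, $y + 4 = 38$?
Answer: $- \frac{17028606}{141378101} \approx -0.12045$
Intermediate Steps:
$y = 34$ ($y = -4 + 38 = 34$)
$U = 1414$ ($U = 34 - -1380 = 34 + 1380 = 1414$)
$m{\left(O \right)} = O \left(85 + O\right)$
$\frac{m{\left(27 \right)} + U}{-36846 + \frac{1}{7205 - 3368}} = \frac{27 \left(85 + 27\right) + 1414}{-36846 + \frac{1}{7205 - 3368}} = \frac{27 \cdot 112 + 1414}{-36846 + \frac{1}{3837}} = \frac{3024 + 1414}{-36846 + \frac{1}{3837}} = \frac{4438}{- \frac{141378101}{3837}} = 4438 \left(- \frac{3837}{141378101}\right) = - \frac{17028606}{141378101}$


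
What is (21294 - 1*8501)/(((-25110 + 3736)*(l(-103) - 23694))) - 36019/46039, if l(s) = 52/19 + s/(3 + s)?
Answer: -17325922668730829/22146475856048299 ≈ -0.78233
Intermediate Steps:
l(s) = 52/19 + s/(3 + s) (l(s) = 52*(1/19) + s/(3 + s) = 52/19 + s/(3 + s))
(21294 - 1*8501)/(((-25110 + 3736)*(l(-103) - 23694))) - 36019/46039 = (21294 - 1*8501)/(((-25110 + 3736)*((156 + 71*(-103))/(19*(3 - 103)) - 23694))) - 36019/46039 = (21294 - 8501)/((-21374*((1/19)*(156 - 7313)/(-100) - 23694))) - 36019*1/46039 = 12793/((-21374*((1/19)*(-1/100)*(-7157) - 23694))) - 36019/46039 = 12793/((-21374*(7157/1900 - 23694))) - 36019/46039 = 12793/((-21374*(-45011443/1900))) - 36019/46039 = 12793/(481037291341/950) - 36019/46039 = 12793*(950/481037291341) - 36019/46039 = 12153350/481037291341 - 36019/46039 = -17325922668730829/22146475856048299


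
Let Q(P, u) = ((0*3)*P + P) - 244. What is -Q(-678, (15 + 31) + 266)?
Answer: 922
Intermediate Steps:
Q(P, u) = -244 + P (Q(P, u) = (0*P + P) - 244 = (0 + P) - 244 = P - 244 = -244 + P)
-Q(-678, (15 + 31) + 266) = -(-244 - 678) = -1*(-922) = 922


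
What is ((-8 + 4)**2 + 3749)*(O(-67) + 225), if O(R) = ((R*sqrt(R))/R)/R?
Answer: 847125 - 3765*I*sqrt(67)/67 ≈ 8.4713e+5 - 459.97*I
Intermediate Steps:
O(R) = 1/sqrt(R) (O(R) = (R**(3/2)/R)/R = sqrt(R)/R = 1/sqrt(R))
((-8 + 4)**2 + 3749)*(O(-67) + 225) = ((-8 + 4)**2 + 3749)*(1/sqrt(-67) + 225) = ((-4)**2 + 3749)*(-I*sqrt(67)/67 + 225) = (16 + 3749)*(225 - I*sqrt(67)/67) = 3765*(225 - I*sqrt(67)/67) = 847125 - 3765*I*sqrt(67)/67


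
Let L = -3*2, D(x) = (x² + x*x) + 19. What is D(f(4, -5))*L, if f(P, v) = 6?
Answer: -546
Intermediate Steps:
D(x) = 19 + 2*x² (D(x) = (x² + x²) + 19 = 2*x² + 19 = 19 + 2*x²)
L = -6
D(f(4, -5))*L = (19 + 2*6²)*(-6) = (19 + 2*36)*(-6) = (19 + 72)*(-6) = 91*(-6) = -546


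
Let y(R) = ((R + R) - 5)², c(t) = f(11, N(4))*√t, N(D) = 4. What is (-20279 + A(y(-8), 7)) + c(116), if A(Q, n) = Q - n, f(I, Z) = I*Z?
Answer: -19845 + 88*√29 ≈ -19371.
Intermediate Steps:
c(t) = 44*√t (c(t) = (11*4)*√t = 44*√t)
y(R) = (-5 + 2*R)² (y(R) = (2*R - 5)² = (-5 + 2*R)²)
(-20279 + A(y(-8), 7)) + c(116) = (-20279 + ((-5 + 2*(-8))² - 1*7)) + 44*√116 = (-20279 + ((-5 - 16)² - 7)) + 44*(2*√29) = (-20279 + ((-21)² - 7)) + 88*√29 = (-20279 + (441 - 7)) + 88*√29 = (-20279 + 434) + 88*√29 = -19845 + 88*√29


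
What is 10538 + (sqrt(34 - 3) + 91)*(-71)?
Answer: 4077 - 71*sqrt(31) ≈ 3681.7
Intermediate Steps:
10538 + (sqrt(34 - 3) + 91)*(-71) = 10538 + (sqrt(31) + 91)*(-71) = 10538 + (91 + sqrt(31))*(-71) = 10538 + (-6461 - 71*sqrt(31)) = 4077 - 71*sqrt(31)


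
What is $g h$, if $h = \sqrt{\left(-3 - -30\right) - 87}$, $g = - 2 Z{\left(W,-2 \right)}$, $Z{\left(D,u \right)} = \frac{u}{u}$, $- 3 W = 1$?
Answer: $- 4 i \sqrt{15} \approx - 15.492 i$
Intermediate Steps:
$W = - \frac{1}{3}$ ($W = \left(- \frac{1}{3}\right) 1 = - \frac{1}{3} \approx -0.33333$)
$Z{\left(D,u \right)} = 1$
$g = -2$ ($g = \left(-2\right) 1 = -2$)
$h = 2 i \sqrt{15}$ ($h = \sqrt{\left(-3 + 30\right) - 87} = \sqrt{27 - 87} = \sqrt{-60} = 2 i \sqrt{15} \approx 7.746 i$)
$g h = - 2 \cdot 2 i \sqrt{15} = - 4 i \sqrt{15}$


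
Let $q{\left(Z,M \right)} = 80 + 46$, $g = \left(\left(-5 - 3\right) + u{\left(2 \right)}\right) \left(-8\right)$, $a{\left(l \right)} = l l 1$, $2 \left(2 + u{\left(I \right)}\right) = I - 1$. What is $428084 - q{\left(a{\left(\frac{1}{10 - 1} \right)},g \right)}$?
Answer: $427958$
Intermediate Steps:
$u{\left(I \right)} = - \frac{5}{2} + \frac{I}{2}$ ($u{\left(I \right)} = -2 + \frac{I - 1}{2} = -2 + \frac{-1 + I}{2} = -2 + \left(- \frac{1}{2} + \frac{I}{2}\right) = - \frac{5}{2} + \frac{I}{2}$)
$a{\left(l \right)} = l^{2}$ ($a{\left(l \right)} = l^{2} \cdot 1 = l^{2}$)
$g = 76$ ($g = \left(\left(-5 - 3\right) + \left(- \frac{5}{2} + \frac{1}{2} \cdot 2\right)\right) \left(-8\right) = \left(\left(-5 - 3\right) + \left(- \frac{5}{2} + 1\right)\right) \left(-8\right) = \left(-8 - \frac{3}{2}\right) \left(-8\right) = \left(- \frac{19}{2}\right) \left(-8\right) = 76$)
$q{\left(Z,M \right)} = 126$
$428084 - q{\left(a{\left(\frac{1}{10 - 1} \right)},g \right)} = 428084 - 126 = 427958$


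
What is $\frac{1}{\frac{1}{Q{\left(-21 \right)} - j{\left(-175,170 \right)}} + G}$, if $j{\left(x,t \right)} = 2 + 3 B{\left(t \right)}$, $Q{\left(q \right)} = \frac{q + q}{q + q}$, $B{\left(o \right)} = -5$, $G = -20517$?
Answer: $- \frac{14}{287237} \approx -4.874 \cdot 10^{-5}$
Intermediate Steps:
$Q{\left(q \right)} = 1$ ($Q{\left(q \right)} = \frac{2 q}{2 q} = 2 q \frac{1}{2 q} = 1$)
$j{\left(x,t \right)} = -13$ ($j{\left(x,t \right)} = 2 + 3 \left(-5\right) = 2 - 15 = -13$)
$\frac{1}{\frac{1}{Q{\left(-21 \right)} - j{\left(-175,170 \right)}} + G} = \frac{1}{\frac{1}{1 - -13} - 20517} = \frac{1}{\frac{1}{1 + 13} - 20517} = \frac{1}{\frac{1}{14} - 20517} = \frac{1}{- \frac{287237}{14}} = - \frac{14}{287237}$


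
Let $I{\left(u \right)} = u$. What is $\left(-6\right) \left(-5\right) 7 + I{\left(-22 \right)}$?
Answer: $188$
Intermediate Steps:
$\left(-6\right) \left(-5\right) 7 + I{\left(-22 \right)} = \left(-6\right) \left(-5\right) 7 - 22 = 30 \cdot 7 - 22 = 210 - 22 = 188$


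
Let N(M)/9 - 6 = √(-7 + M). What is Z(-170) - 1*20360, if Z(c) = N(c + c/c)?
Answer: -20306 + 36*I*√11 ≈ -20306.0 + 119.4*I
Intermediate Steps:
N(M) = 54 + 9*√(-7 + M)
Z(c) = 54 + 9*√(-6 + c) (Z(c) = 54 + 9*√(-7 + (c + c/c)) = 54 + 9*√(-7 + (c + 1)) = 54 + 9*√(-7 + (1 + c)) = 54 + 9*√(-6 + c))
Z(-170) - 1*20360 = (54 + 9*√(-6 - 170)) - 1*20360 = (54 + 9*√(-176)) - 20360 = (54 + 9*(4*I*√11)) - 20360 = (54 + 36*I*√11) - 20360 = -20306 + 36*I*√11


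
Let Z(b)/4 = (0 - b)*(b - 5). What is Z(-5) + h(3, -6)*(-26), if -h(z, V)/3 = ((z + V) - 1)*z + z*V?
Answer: -2540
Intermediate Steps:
h(z, V) = -3*V*z - 3*z*(-1 + V + z) (h(z, V) = -3*(((z + V) - 1)*z + z*V) = -3*(((V + z) - 1)*z + V*z) = -3*((-1 + V + z)*z + V*z) = -3*(z*(-1 + V + z) + V*z) = -3*(V*z + z*(-1 + V + z)) = -3*V*z - 3*z*(-1 + V + z))
Z(b) = -4*b*(-5 + b) (Z(b) = 4*((0 - b)*(b - 5)) = 4*((-b)*(-5 + b)) = 4*(-b*(-5 + b)) = -4*b*(-5 + b))
Z(-5) + h(3, -6)*(-26) = 4*(-5)*(5 - 1*(-5)) + (3*3*(1 - 1*3 - 2*(-6)))*(-26) = 4*(-5)*(5 + 5) + (3*3*(1 - 3 + 12))*(-26) = 4*(-5)*10 + (3*3*10)*(-26) = -200 + 90*(-26) = -200 - 2340 = -2540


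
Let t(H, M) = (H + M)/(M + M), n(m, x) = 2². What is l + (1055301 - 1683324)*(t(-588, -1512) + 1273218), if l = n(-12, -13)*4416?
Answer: -9595327277725/12 ≈ -7.9961e+11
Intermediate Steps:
n(m, x) = 4
t(H, M) = (H + M)/(2*M) (t(H, M) = (H + M)/((2*M)) = (H + M)*(1/(2*M)) = (H + M)/(2*M))
l = 17664 (l = 4*4416 = 17664)
l + (1055301 - 1683324)*(t(-588, -1512) + 1273218) = 17664 + (1055301 - 1683324)*((½)*(-588 - 1512)/(-1512) + 1273218) = 17664 - 628023*((½)*(-1/1512)*(-2100) + 1273218) = 17664 - 628023*(25/36 + 1273218) = 17664 - 628023*45835873/36 = 17664 - 9595327489693/12 = -9595327277725/12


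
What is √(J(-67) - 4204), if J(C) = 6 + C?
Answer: I*√4265 ≈ 65.307*I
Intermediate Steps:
√(J(-67) - 4204) = √((6 - 67) - 4204) = √(-61 - 4204) = √(-4265) = I*√4265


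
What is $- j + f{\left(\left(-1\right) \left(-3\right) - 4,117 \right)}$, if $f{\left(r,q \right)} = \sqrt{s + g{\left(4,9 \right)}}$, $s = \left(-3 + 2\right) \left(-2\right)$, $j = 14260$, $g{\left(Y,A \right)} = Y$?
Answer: $-14260 + \sqrt{6} \approx -14258.0$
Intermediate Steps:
$s = 2$ ($s = \left(-1\right) \left(-2\right) = 2$)
$f{\left(r,q \right)} = \sqrt{6}$ ($f{\left(r,q \right)} = \sqrt{2 + 4} = \sqrt{6}$)
$- j + f{\left(\left(-1\right) \left(-3\right) - 4,117 \right)} = \left(-1\right) 14260 + \sqrt{6} = -14260 + \sqrt{6}$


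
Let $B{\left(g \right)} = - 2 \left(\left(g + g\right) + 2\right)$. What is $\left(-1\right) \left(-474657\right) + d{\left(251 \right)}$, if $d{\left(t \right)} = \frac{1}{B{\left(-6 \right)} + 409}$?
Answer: $\frac{203627854}{429} \approx 4.7466 \cdot 10^{5}$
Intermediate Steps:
$B{\left(g \right)} = -4 - 4 g$ ($B{\left(g \right)} = - 2 \left(2 g + 2\right) = - 2 \left(2 + 2 g\right) = -4 - 4 g$)
$d{\left(t \right)} = \frac{1}{429}$ ($d{\left(t \right)} = \frac{1}{\left(-4 - -24\right) + 409} = \frac{1}{\left(-4 + 24\right) + 409} = \frac{1}{20 + 409} = \frac{1}{429}$)
$\left(-1\right) \left(-474657\right) + d{\left(251 \right)} = \left(-1\right) \left(-474657\right) + \frac{1}{429} = 474657 + \frac{1}{429} = \frac{203627854}{429}$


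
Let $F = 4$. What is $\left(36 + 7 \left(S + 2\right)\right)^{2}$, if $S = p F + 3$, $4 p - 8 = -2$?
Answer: $12769$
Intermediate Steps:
$p = \frac{3}{2}$ ($p = 2 + \frac{1}{4} \left(-2\right) = 2 - \frac{1}{2} = \frac{3}{2} \approx 1.5$)
$S = 9$ ($S = \frac{3}{2} \cdot 4 + 3 = 6 + 3 = 9$)
$\left(36 + 7 \left(S + 2\right)\right)^{2} = \left(36 + 7 \left(9 + 2\right)\right)^{2} = \left(36 + 7 \cdot 11\right)^{2} = \left(36 + 77\right)^{2} = 113^{2} = 12769$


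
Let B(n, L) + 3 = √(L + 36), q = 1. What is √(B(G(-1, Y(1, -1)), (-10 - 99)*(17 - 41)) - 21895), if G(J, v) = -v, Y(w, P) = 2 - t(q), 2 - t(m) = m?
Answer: √(-21898 + 2*√663) ≈ 147.81*I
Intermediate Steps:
t(m) = 2 - m
Y(w, P) = 1 (Y(w, P) = 2 - (2 - 1*1) = 2 - (2 - 1) = 2 - 1*1 = 2 - 1 = 1)
B(n, L) = -3 + √(36 + L) (B(n, L) = -3 + √(L + 36) = -3 + √(36 + L))
√(B(G(-1, Y(1, -1)), (-10 - 99)*(17 - 41)) - 21895) = √((-3 + √(36 + (-10 - 99)*(17 - 41))) - 21895) = √((-3 + √(36 - 109*(-24))) - 21895) = √((-3 + √(36 + 2616)) - 21895) = √((-3 + √2652) - 21895) = √((-3 + 2*√663) - 21895) = √(-21898 + 2*√663)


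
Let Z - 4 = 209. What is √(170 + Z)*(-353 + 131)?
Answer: -222*√383 ≈ -4344.6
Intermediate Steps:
Z = 213 (Z = 4 + 209 = 213)
√(170 + Z)*(-353 + 131) = √(170 + 213)*(-353 + 131) = √383*(-222) = -222*√383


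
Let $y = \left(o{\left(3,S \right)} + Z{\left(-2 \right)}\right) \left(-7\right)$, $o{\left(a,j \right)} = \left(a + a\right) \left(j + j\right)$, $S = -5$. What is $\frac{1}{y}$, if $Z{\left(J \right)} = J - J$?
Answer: $\frac{1}{420} \approx 0.002381$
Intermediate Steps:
$Z{\left(J \right)} = 0$
$o{\left(a,j \right)} = 4 a j$ ($o{\left(a,j \right)} = 2 a 2 j = 4 a j$)
$y = 420$ ($y = \left(4 \cdot 3 \left(-5\right) + 0\right) \left(-7\right) = \left(-60 + 0\right) \left(-7\right) = \left(-60\right) \left(-7\right) = 420$)
$\frac{1}{y} = \frac{1}{420}$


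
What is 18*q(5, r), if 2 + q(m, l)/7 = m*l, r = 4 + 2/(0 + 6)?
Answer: 2478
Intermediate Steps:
r = 13/3 (r = 4 + 2/6 = 4 + 2*(1/6) = 4 + 1/3 = 13/3 ≈ 4.3333)
q(m, l) = -14 + 7*l*m (q(m, l) = -14 + 7*(m*l) = -14 + 7*(l*m) = -14 + 7*l*m)
18*q(5, r) = 18*(-14 + 7*(13/3)*5) = 18*(-14 + 455/3) = 18*(413/3) = 2478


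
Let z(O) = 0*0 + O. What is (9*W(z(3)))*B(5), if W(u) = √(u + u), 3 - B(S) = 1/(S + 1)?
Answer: 51*√6/2 ≈ 62.462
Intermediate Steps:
z(O) = O (z(O) = 0 + O = O)
B(S) = 3 - 1/(1 + S) (B(S) = 3 - 1/(S + 1) = 3 - 1/(1 + S))
W(u) = √2*√u (W(u) = √(2*u) = √2*√u)
(9*W(z(3)))*B(5) = (9*(√2*√3))*((2 + 3*5)/(1 + 5)) = (9*√6)*((2 + 15)/6) = (9*√6)*((⅙)*17) = (9*√6)*(17/6) = 51*√6/2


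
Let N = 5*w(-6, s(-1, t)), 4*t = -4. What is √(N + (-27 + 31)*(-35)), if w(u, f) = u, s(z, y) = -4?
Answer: I*√170 ≈ 13.038*I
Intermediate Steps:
t = -1 (t = (¼)*(-4) = -1)
N = -30 (N = 5*(-6) = -30)
√(N + (-27 + 31)*(-35)) = √(-30 + (-27 + 31)*(-35)) = √(-30 + 4*(-35)) = √(-30 - 140) = √(-170) = I*√170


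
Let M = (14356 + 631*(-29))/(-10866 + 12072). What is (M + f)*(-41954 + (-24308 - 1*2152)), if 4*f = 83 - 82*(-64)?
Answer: -109691826349/1206 ≈ -9.0955e+7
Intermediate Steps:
f = 5331/4 (f = (83 - 82*(-64))/4 = (83 + 5248)/4 = (1/4)*5331 = 5331/4 ≈ 1332.8)
M = -3943/1206 (M = (14356 - 18299)/1206 = -3943*1/1206 = -3943/1206 ≈ -3.2695)
(M + f)*(-41954 + (-24308 - 1*2152)) = (-3943/1206 + 5331/4)*(-41954 + (-24308 - 1*2152)) = 3206707*(-41954 + (-24308 - 2152))/2412 = 3206707*(-41954 - 26460)/2412 = (3206707/2412)*(-68414) = -109691826349/1206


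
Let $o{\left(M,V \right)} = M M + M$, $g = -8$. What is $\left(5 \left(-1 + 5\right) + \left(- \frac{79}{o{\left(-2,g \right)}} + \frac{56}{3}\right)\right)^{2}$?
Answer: $\frac{25}{36} \approx 0.69444$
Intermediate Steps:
$o{\left(M,V \right)} = M + M^{2}$ ($o{\left(M,V \right)} = M^{2} + M = M + M^{2}$)
$\left(5 \left(-1 + 5\right) + \left(- \frac{79}{o{\left(-2,g \right)}} + \frac{56}{3}\right)\right)^{2} = \left(5 \left(-1 + 5\right) + \left(- \frac{79}{\left(-2\right) \left(1 - 2\right)} + \frac{56}{3}\right)\right)^{2} = \left(5 \cdot 4 + \left(- \frac{79}{\left(-2\right) \left(-1\right)} + 56 \cdot \frac{1}{3}\right)\right)^{2} = \left(20 + \left(- \frac{79}{2} + \frac{56}{3}\right)\right)^{2} = \left(20 - \frac{125}{6}\right)^{2} = \left(- \frac{5}{6}\right)^{2} = \frac{25}{36}$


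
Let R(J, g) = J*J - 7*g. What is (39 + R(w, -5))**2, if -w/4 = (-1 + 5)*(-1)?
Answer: 108900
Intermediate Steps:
w = 16 (w = -4*(-1 + 5)*(-1) = -16*(-1) = -4*(-4) = 16)
R(J, g) = J**2 - 7*g
(39 + R(w, -5))**2 = (39 + (16**2 - 7*(-5)))**2 = (39 + (256 + 35))**2 = (39 + 291)**2 = 330**2 = 108900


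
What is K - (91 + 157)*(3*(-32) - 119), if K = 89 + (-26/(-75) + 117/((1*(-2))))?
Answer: 8002627/150 ≈ 53351.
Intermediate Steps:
K = 4627/150 (K = 89 + (-26*(-1/75) + 117/(-2)) = 89 + (26/75 + 117*(-1/2)) = 89 + (26/75 - 117/2) = 89 - 8723/150 = 4627/150 ≈ 30.847)
K - (91 + 157)*(3*(-32) - 119) = 4627/150 - (91 + 157)*(3*(-32) - 119) = 4627/150 - 248*(-96 - 119) = 4627/150 - 248*(-215) = 4627/150 - 1*(-53320) = 4627/150 + 53320 = 8002627/150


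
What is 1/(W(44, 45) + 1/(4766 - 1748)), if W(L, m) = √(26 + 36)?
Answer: -3018/564716087 + 9108324*√62/564716087 ≈ 0.12699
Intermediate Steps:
W(L, m) = √62
1/(W(44, 45) + 1/(4766 - 1748)) = 1/(√62 + 1/(4766 - 1748)) = 1/(√62 + 1/3018) = 1/(1/3018 + √62)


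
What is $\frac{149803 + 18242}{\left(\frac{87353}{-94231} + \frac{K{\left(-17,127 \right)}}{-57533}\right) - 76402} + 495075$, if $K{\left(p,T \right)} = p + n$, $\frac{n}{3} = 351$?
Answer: $\frac{29294895036787571970}{59172903469273} \approx 4.9507 \cdot 10^{5}$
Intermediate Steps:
$n = 1053$ ($n = 3 \cdot 351 = 1053$)
$K{\left(p,T \right)} = 1053 + p$ ($K{\left(p,T \right)} = p + 1053 = 1053 + p$)
$\frac{149803 + 18242}{\left(\frac{87353}{-94231} + \frac{K{\left(-17,127 \right)}}{-57533}\right) - 76402} + 495075 = \frac{149803 + 18242}{\left(\frac{87353}{-94231} + \frac{1053 - 17}{-57533}\right) - 76402} + 495075 = \frac{168045}{\left(87353 \left(- \frac{1}{94231}\right) + 1036 \left(- \frac{1}{57533}\right)\right) - 76402} + 495075 = \frac{168045}{\left(- \frac{87353}{94231} - \frac{148}{8219}\right) - 76402} + 495075 = \frac{168045}{- \frac{731900495}{774484589} - 76402} + 495075 = \frac{168045}{- \frac{59172903469273}{774484589}} + 495075 = 168045 \left(- \frac{774484589}{59172903469273}\right) + 495075 = - \frac{130148262758505}{59172903469273} + 495075 = \frac{29294895036787571970}{59172903469273}$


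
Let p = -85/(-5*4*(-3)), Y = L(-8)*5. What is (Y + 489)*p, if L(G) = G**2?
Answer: -13753/12 ≈ -1146.1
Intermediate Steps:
Y = 320 (Y = (-8)**2*5 = 64*5 = 320)
p = -17/12 (p = -85/((-20*(-3))) = -85/60 = -85*1/60 = -17/12 ≈ -1.4167)
(Y + 489)*p = (320 + 489)*(-17/12) = 809*(-17/12) = -13753/12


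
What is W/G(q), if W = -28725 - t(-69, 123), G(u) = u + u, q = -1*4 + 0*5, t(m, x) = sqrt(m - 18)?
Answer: 28725/8 + I*sqrt(87)/8 ≈ 3590.6 + 1.1659*I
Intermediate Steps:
t(m, x) = sqrt(-18 + m)
q = -4 (q = -4 + 0 = -4)
G(u) = 2*u
W = -28725 - I*sqrt(87) (W = -28725 - sqrt(-18 - 69) = -28725 - sqrt(-87) = -28725 - I*sqrt(87) ≈ -28725.0 - 9.3274*I)
W/G(q) = (-28725 - I*sqrt(87))/((2*(-4))) = (-28725 - I*sqrt(87))/(-8) = (-28725 - I*sqrt(87))*(-1/8) = 28725/8 + I*sqrt(87)/8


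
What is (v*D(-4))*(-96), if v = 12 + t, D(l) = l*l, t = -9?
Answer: -4608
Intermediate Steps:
D(l) = l**2
v = 3 (v = 12 - 9 = 3)
(v*D(-4))*(-96) = (3*(-4)**2)*(-96) = (3*16)*(-96) = 48*(-96) = -4608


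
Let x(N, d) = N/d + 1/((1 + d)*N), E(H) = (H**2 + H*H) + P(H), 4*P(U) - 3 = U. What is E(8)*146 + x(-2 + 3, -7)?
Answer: 400873/21 ≈ 19089.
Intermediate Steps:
P(U) = 3/4 + U/4
E(H) = 3/4 + 2*H**2 + H/4 (E(H) = (H**2 + H*H) + (3/4 + H/4) = (H**2 + H**2) + (3/4 + H/4) = 2*H**2 + (3/4 + H/4) = 3/4 + 2*H**2 + H/4)
x(N, d) = N/d + 1/(N*(1 + d))
E(8)*146 + x(-2 + 3, -7) = (3/4 + 2*8**2 + (1/4)*8)*146 + (-7 + (-2 + 3)**2 - 7*(-2 + 3)**2)/((-2 + 3)*(-7)*(1 - 7)) = (3/4 + 2*64 + 2)*146 - 1/7*(-7 + 1**2 - 7*1**2)/(1*(-6)) = (3/4 + 128 + 2)*146 + 1*(-1/7)*(-1/6)*(-7 + 1 - 7*1) = (523/4)*146 + 1*(-1/7)*(-1/6)*(-7 + 1 - 7) = 38179/2 + 1*(-1/7)*(-1/6)*(-13) = 38179/2 - 13/42 = 400873/21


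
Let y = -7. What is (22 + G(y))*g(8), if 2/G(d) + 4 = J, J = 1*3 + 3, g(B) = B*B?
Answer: 1472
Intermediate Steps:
g(B) = B²
J = 6 (J = 3 + 3 = 6)
G(d) = 1 (G(d) = 2/(-4 + 6) = 2/2 = 2*(½) = 1)
(22 + G(y))*g(8) = (22 + 1)*8² = 23*64 = 1472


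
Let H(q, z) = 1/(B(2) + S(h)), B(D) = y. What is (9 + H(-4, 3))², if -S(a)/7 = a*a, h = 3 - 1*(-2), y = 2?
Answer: 2421136/29929 ≈ 80.896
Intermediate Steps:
B(D) = 2
h = 5 (h = 3 + 2 = 5)
S(a) = -7*a² (S(a) = -7*a*a = -7*a²)
H(q, z) = -1/173 (H(q, z) = 1/(2 - 7*5²) = 1/(2 - 7*25) = 1/(2 - 175) = 1/(-173) = -1/173)
(9 + H(-4, 3))² = (9 - 1/173)² = (1556/173)² = 2421136/29929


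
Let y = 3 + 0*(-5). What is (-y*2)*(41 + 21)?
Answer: -372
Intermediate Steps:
y = 3 (y = 3 + 0 = 3)
(-y*2)*(41 + 21) = (-1*3*2)*(41 + 21) = -3*2*62 = -6*62 = -372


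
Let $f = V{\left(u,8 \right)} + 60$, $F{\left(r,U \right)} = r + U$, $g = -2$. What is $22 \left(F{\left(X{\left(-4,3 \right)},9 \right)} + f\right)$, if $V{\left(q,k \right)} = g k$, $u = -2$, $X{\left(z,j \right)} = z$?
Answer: $1078$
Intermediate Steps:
$F{\left(r,U \right)} = U + r$
$V{\left(q,k \right)} = - 2 k$
$f = 44$ ($f = \left(-2\right) 8 + 60 = -16 + 60 = 44$)
$22 \left(F{\left(X{\left(-4,3 \right)},9 \right)} + f\right) = 22 \left(\left(9 - 4\right) + 44\right) = 22 \left(5 + 44\right) = 22 \cdot 49 = 1078$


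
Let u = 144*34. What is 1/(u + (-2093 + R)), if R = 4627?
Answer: 1/7430 ≈ 0.00013459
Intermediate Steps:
u = 4896
1/(u + (-2093 + R)) = 1/(4896 + (-2093 + 4627)) = 1/(4896 + 2534) = 1/7430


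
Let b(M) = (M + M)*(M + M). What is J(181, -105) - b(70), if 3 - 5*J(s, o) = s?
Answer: -98178/5 ≈ -19636.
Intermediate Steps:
b(M) = 4*M² (b(M) = (2*M)*(2*M) = 4*M²)
J(s, o) = ⅗ - s/5
J(181, -105) - b(70) = (⅗ - ⅕*181) - 4*70² = (⅗ - 181/5) - 4*4900 = -178/5 - 1*19600 = -178/5 - 19600 = -98178/5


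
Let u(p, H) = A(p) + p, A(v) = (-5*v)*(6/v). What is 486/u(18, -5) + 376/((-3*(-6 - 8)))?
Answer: -1325/42 ≈ -31.548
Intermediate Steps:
A(v) = -30
u(p, H) = -30 + p
486/u(18, -5) + 376/((-3*(-6 - 8))) = 486/(-30 + 18) + 376/((-3*(-6 - 8))) = 486/(-12) + 376/((-3*(-14))) = 486*(-1/12) + 376/42 = -81/2 + 376*(1/42) = -81/2 + 188/21 = -1325/42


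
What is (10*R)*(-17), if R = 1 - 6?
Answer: 850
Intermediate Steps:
R = -5
(10*R)*(-17) = (10*(-5))*(-17) = -50*(-17) = 850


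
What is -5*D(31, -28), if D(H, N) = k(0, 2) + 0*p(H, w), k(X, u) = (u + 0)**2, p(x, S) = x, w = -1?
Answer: -20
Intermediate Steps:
k(X, u) = u**2
D(H, N) = 4 (D(H, N) = 2**2 + 0*H = 4 + 0 = 4)
-5*D(31, -28) = -5*4 = -20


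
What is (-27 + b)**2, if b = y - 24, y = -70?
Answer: 14641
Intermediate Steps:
b = -94 (b = -70 - 24 = -94)
(-27 + b)**2 = (-27 - 94)**2 = (-121)**2 = 14641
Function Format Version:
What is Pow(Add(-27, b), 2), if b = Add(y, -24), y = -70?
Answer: 14641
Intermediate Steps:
b = -94 (b = Add(-70, -24) = -94)
Pow(Add(-27, b), 2) = Pow(Add(-27, -94), 2) = Pow(-121, 2) = 14641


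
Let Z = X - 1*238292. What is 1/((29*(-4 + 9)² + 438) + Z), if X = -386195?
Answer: -1/623324 ≈ -1.6043e-6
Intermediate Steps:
Z = -624487 (Z = -386195 - 1*238292 = -386195 - 238292 = -624487)
1/((29*(-4 + 9)² + 438) + Z) = 1/((29*(-4 + 9)² + 438) - 624487) = 1/((29*5² + 438) - 624487) = 1/((29*25 + 438) - 624487) = 1/((725 + 438) - 624487) = 1/(1163 - 624487) = 1/(-623324) = -1/623324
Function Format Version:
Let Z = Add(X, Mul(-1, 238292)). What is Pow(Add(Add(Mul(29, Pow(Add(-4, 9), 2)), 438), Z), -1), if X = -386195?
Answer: Rational(-1, 623324) ≈ -1.6043e-6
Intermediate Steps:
Z = -624487 (Z = Add(-386195, Mul(-1, 238292)) = Add(-386195, -238292) = -624487)
Pow(Add(Add(Mul(29, Pow(Add(-4, 9), 2)), 438), Z), -1) = Pow(Add(Add(Mul(29, Pow(Add(-4, 9), 2)), 438), -624487), -1) = Pow(Add(Add(Mul(29, Pow(5, 2)), 438), -624487), -1) = Pow(Add(Add(Mul(29, 25), 438), -624487), -1) = Pow(Add(Add(725, 438), -624487), -1) = Pow(Add(1163, -624487), -1) = Pow(-623324, -1) = Rational(-1, 623324)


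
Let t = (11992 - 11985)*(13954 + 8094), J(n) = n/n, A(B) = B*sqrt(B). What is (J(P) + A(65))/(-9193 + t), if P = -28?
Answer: 1/145143 + 65*sqrt(65)/145143 ≈ 0.0036174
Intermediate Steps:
A(B) = B**(3/2)
J(n) = 1
t = 154336 (t = 7*22048 = 154336)
(J(P) + A(65))/(-9193 + t) = (1 + 65**(3/2))/(-9193 + 154336) = (1 + 65*sqrt(65))/145143 = (1 + 65*sqrt(65))*(1/145143) = 1/145143 + 65*sqrt(65)/145143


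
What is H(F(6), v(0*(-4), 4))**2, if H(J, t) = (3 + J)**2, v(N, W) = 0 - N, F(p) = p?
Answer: 6561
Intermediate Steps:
v(N, W) = -N
H(F(6), v(0*(-4), 4))**2 = ((3 + 6)**2)**2 = (9**2)**2 = 81**2 = 6561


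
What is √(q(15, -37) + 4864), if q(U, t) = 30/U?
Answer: √4866 ≈ 69.757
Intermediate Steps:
√(q(15, -37) + 4864) = √(30/15 + 4864) = √(30*(1/15) + 4864) = √(2 + 4864) = √4866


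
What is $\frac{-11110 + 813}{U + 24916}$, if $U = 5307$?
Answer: $- \frac{10297}{30223} \approx -0.3407$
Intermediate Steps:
$\frac{-11110 + 813}{U + 24916} = \frac{-11110 + 813}{5307 + 24916} = - \frac{10297}{30223}$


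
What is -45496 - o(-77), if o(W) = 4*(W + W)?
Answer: -44880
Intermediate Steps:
o(W) = 8*W (o(W) = 4*(2*W) = 8*W)
-45496 - o(-77) = -45496 - 8*(-77) = -45496 - 1*(-616) = -45496 + 616 = -44880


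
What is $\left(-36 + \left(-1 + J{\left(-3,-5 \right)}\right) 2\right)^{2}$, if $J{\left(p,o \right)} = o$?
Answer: $2304$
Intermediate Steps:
$\left(-36 + \left(-1 + J{\left(-3,-5 \right)}\right) 2\right)^{2} = \left(-36 + \left(-1 - 5\right) 2\right)^{2} = \left(-36 - 12\right)^{2} = \left(-48\right)^{2} = 2304$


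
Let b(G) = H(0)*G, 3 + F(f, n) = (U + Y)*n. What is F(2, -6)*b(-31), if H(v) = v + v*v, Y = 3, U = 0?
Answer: 0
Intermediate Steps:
H(v) = v + v²
F(f, n) = -3 + 3*n (F(f, n) = -3 + (0 + 3)*n = -3 + 3*n)
b(G) = 0 (b(G) = (0*(1 + 0))*G = (0*1)*G = 0*G = 0)
F(2, -6)*b(-31) = (-3 + 3*(-6))*0 = (-3 - 18)*0 = -21*0 = 0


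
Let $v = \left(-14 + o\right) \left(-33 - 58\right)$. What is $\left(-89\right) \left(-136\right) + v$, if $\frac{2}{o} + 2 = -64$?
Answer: $\frac{441565}{33} \approx 13381.0$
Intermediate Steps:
$o = - \frac{1}{33}$ ($o = \frac{2}{-2 - 64} = \frac{2}{-66} = 2 \left(- \frac{1}{66}\right) = - \frac{1}{33} \approx -0.030303$)
$v = \frac{42133}{33}$ ($v = \left(-14 - \frac{1}{33}\right) \left(-33 - 58\right) = \left(- \frac{463}{33}\right) \left(-91\right) = \frac{42133}{33} \approx 1276.8$)
$\left(-89\right) \left(-136\right) + v = \left(-89\right) \left(-136\right) + \frac{42133}{33} = 12104 + \frac{42133}{33} = \frac{441565}{33}$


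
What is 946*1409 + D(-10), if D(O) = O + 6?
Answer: 1332910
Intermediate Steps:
D(O) = 6 + O
946*1409 + D(-10) = 946*1409 + (6 - 10) = 1332914 - 4 = 1332910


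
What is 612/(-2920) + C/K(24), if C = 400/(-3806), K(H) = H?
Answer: -891727/4167570 ≈ -0.21397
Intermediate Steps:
C = -200/1903 (C = 400*(-1/3806) = -200/1903 ≈ -0.10510)
612/(-2920) + C/K(24) = 612/(-2920) - 200/1903/24 = 612*(-1/2920) - 200/1903*1/24 = -153/730 - 25/5709 = -891727/4167570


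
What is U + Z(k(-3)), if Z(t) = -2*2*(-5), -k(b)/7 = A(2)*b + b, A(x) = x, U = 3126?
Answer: 3146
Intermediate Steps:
k(b) = -21*b (k(b) = -7*(2*b + b) = -21*b)
Z(t) = 20 (Z(t) = -4*(-5) = 20)
U + Z(k(-3)) = 3126 + 20 = 3146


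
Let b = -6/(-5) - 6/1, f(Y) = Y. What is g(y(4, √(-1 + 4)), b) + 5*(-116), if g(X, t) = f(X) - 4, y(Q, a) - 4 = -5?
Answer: -585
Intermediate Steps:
y(Q, a) = -1 (y(Q, a) = 4 - 5 = -1)
b = -24/5 (b = -6*(-⅕) - 6*1 = 6/5 - 6 = -24/5 ≈ -4.8000)
g(X, t) = -4 + X (g(X, t) = X - 4 = -4 + X)
g(y(4, √(-1 + 4)), b) + 5*(-116) = (-4 - 1) + 5*(-116) = -5 - 580 = -585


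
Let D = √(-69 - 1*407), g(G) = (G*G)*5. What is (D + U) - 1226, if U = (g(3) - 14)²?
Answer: -265 + 2*I*√119 ≈ -265.0 + 21.817*I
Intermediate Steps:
g(G) = 5*G² (g(G) = G²*5 = 5*G²)
U = 961 (U = (5*3² - 14)² = (5*9 - 14)² = (45 - 14)² = 31² = 961)
D = 2*I*√119 (D = √(-69 - 407) = √(-476) = 2*I*√119 ≈ 21.817*I)
(D + U) - 1226 = (2*I*√119 + 961) - 1226 = (961 + 2*I*√119) - 1226 = -265 + 2*I*√119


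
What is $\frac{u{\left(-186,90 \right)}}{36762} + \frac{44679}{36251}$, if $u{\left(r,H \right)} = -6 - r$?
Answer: $\frac{274835763}{222109877} \approx 1.2374$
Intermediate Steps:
$\frac{u{\left(-186,90 \right)}}{36762} + \frac{44679}{36251} = \frac{-6 - -186}{36762} + \frac{44679}{36251} = \left(-6 + 186\right) \frac{1}{36762} + 44679 \cdot \frac{1}{36251} = 180 \cdot \frac{1}{36762} + \frac{44679}{36251} = \frac{30}{6127} + \frac{44679}{36251} = \frac{274835763}{222109877}$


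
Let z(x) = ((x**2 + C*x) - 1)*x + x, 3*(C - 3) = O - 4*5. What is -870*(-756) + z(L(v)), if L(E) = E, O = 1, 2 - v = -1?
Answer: 657717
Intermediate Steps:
v = 3 (v = 2 - 1*(-1) = 2 + 1 = 3)
C = -10/3 (C = 3 + (1 - 4*5)/3 = 3 + (1 - 20)/3 = 3 + (1/3)*(-19) = 3 - 19/3 = -10/3 ≈ -3.3333)
z(x) = x + x*(-1 + x**2 - 10*x/3) (z(x) = ((x**2 - 10*x/3) - 1)*x + x = (-1 + x**2 - 10*x/3)*x + x = x*(-1 + x**2 - 10*x/3) + x = x + x*(-1 + x**2 - 10*x/3))
-870*(-756) + z(L(v)) = -870*(-756) + 3**2*(-10/3 + 3) = 657720 + 9*(-1/3) = 657720 - 3 = 657717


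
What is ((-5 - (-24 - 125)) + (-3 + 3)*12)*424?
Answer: 61056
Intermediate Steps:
((-5 - (-24 - 125)) + (-3 + 3)*12)*424 = ((-5 - 1*(-149)) + 0*12)*424 = ((-5 + 149) + 0)*424 = (144 + 0)*424 = 144*424 = 61056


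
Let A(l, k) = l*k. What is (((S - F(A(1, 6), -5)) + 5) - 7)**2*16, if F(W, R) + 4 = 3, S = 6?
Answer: 400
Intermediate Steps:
A(l, k) = k*l
F(W, R) = -1 (F(W, R) = -4 + 3 = -1)
(((S - F(A(1, 6), -5)) + 5) - 7)**2*16 = (((6 - 1*(-1)) + 5) - 7)**2*16 = (((6 + 1) + 5) - 7)**2*16 = ((7 + 5) - 7)**2*16 = (12 - 7)**2*16 = 5**2*16 = 25*16 = 400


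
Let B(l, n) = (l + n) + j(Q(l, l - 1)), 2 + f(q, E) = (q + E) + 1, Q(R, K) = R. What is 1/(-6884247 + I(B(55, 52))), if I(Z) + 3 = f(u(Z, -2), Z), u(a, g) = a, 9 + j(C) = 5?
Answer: -1/6884045 ≈ -1.4526e-7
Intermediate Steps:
j(C) = -4 (j(C) = -9 + 5 = -4)
f(q, E) = -1 + E + q (f(q, E) = -2 + ((q + E) + 1) = -2 + ((E + q) + 1) = -2 + (1 + E + q) = -1 + E + q)
B(l, n) = -4 + l + n (B(l, n) = (l + n) - 4 = -4 + l + n)
I(Z) = -4 + 2*Z (I(Z) = -3 + (-1 + Z + Z) = -3 + (-1 + 2*Z) = -4 + 2*Z)
1/(-6884247 + I(B(55, 52))) = 1/(-6884247 + (-4 + 2*(-4 + 55 + 52))) = 1/(-6884247 + (-4 + 2*103)) = 1/(-6884247 + (-4 + 206)) = 1/(-6884247 + 202) = 1/(-6884045) = -1/6884045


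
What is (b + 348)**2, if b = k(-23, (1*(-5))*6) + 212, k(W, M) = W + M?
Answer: 257049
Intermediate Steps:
k(W, M) = M + W
b = 159 (b = ((1*(-5))*6 - 23) + 212 = (-5*6 - 23) + 212 = (-30 - 23) + 212 = -53 + 212 = 159)
(b + 348)**2 = (159 + 348)**2 = 507**2 = 257049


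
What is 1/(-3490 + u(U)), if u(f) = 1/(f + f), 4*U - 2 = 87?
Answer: -89/310608 ≈ -0.00028653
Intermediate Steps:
U = 89/4 (U = 1/2 + (1/4)*87 = 1/2 + 87/4 = 89/4 ≈ 22.250)
u(f) = 1/(2*f)
1/(-3490 + u(U)) = 1/(-3490 + 1/(2*(89/4))) = 1/(-3490 + (1/2)*(4/89)) = 1/(-3490 + 2/89) = 1/(-310608/89) = -89/310608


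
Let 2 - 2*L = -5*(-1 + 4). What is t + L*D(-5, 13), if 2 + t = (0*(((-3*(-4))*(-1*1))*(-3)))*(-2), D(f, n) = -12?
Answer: -104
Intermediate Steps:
t = -2 (t = -2 + (0*(((-3*(-4))*(-1*1))*(-3)))*(-2) = -2 + (0*((12*(-1))*(-3)))*(-2) = -2 + (0*(-12*(-3)))*(-2) = -2 + (0*36)*(-2) = -2 + 0*(-2) = -2 + 0 = -2)
L = 17/2 (L = 1 - (-5)*(-1 + 4)/2 = 1 - (-5)*3/2 = 1 - ½*(-15) = 1 + 15/2 = 17/2 ≈ 8.5000)
t + L*D(-5, 13) = -2 + (17/2)*(-12) = -2 - 102 = -104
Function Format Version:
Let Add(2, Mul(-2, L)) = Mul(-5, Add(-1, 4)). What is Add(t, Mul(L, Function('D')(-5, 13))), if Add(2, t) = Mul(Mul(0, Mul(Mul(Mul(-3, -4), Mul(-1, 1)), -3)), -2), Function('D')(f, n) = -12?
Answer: -104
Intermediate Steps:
t = -2 (t = Add(-2, Mul(Mul(0, Mul(Mul(Mul(-3, -4), Mul(-1, 1)), -3)), -2)) = Add(-2, Mul(Mul(0, Mul(Mul(12, -1), -3)), -2)) = Add(-2, Mul(Mul(0, Mul(-12, -3)), -2)) = Add(-2, Mul(Mul(0, 36), -2)) = Add(-2, Mul(0, -2)) = Add(-2, 0) = -2)
L = Rational(17, 2) (L = Add(1, Mul(Rational(-1, 2), Mul(-5, Add(-1, 4)))) = Add(1, Mul(Rational(-1, 2), Mul(-5, 3))) = Add(1, Mul(Rational(-1, 2), -15)) = Add(1, Rational(15, 2)) = Rational(17, 2) ≈ 8.5000)
Add(t, Mul(L, Function('D')(-5, 13))) = Add(-2, Mul(Rational(17, 2), -12)) = Add(-2, -102) = -104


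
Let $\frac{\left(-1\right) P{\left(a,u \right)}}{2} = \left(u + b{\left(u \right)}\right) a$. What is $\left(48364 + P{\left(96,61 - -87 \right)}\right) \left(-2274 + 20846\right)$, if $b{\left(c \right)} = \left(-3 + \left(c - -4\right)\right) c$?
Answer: $-78263076592$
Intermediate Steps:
$b{\left(c \right)} = c \left(1 + c\right)$ ($b{\left(c \right)} = \left(-3 + \left(c + 4\right)\right) c = \left(-3 + \left(4 + c\right)\right) c = \left(1 + c\right) c = c \left(1 + c\right)$)
$P{\left(a,u \right)} = - 2 a \left(u + u \left(1 + u\right)\right)$ ($P{\left(a,u \right)} = - 2 \left(u + u \left(1 + u\right)\right) a = - 2 a \left(u + u \left(1 + u\right)\right)$)
$\left(48364 + P{\left(96,61 - -87 \right)}\right) \left(-2274 + 20846\right) = \left(48364 - 192 \left(61 - -87\right) \left(2 + \left(61 - -87\right)\right)\right) \left(-2274 + 20846\right) = \left(48364 - 192 \left(61 + 87\right) \left(2 + \left(61 + 87\right)\right)\right) 18572 = \left(48364 - 192 \cdot 148 \left(2 + 148\right)\right) 18572 = \left(48364 - 192 \cdot 148 \cdot 150\right) 18572 = \left(48364 - 4262400\right) 18572 = \left(-4214036\right) 18572 = -78263076592$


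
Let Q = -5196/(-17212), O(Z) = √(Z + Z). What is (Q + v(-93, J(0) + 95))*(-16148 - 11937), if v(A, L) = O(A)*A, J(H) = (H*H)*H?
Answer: -36482415/4303 + 2611905*I*√186 ≈ -8478.4 + 3.5622e+7*I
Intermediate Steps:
J(H) = H³ (J(H) = H²*H = H³)
O(Z) = √2*√Z (O(Z) = √(2*Z) = √2*√Z)
Q = 1299/4303 (Q = -5196*(-1/17212) = 1299/4303 ≈ 0.30188)
v(A, L) = √2*A^(3/2) (v(A, L) = (√2*√A)*A = √2*A^(3/2))
(Q + v(-93, J(0) + 95))*(-16148 - 11937) = (1299/4303 + √2*(-93)^(3/2))*(-16148 - 11937) = (1299/4303 + √2*(-93*I*√93))*(-28085) = (1299/4303 - 93*I*√186)*(-28085) = -36482415/4303 + 2611905*I*√186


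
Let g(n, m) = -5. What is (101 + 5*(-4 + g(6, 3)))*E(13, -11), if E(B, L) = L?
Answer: -616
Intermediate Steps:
(101 + 5*(-4 + g(6, 3)))*E(13, -11) = (101 + 5*(-4 - 5))*(-11) = (101 + 5*(-9))*(-11) = (101 - 45)*(-11) = 56*(-11) = -616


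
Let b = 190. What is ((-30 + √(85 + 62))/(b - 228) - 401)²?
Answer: 231283411/1444 + 53228*√3/361 ≈ 1.6042e+5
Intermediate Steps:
((-30 + √(85 + 62))/(b - 228) - 401)² = ((-30 + √(85 + 62))/(190 - 228) - 401)² = ((-30 + √147)/(-38) - 401)² = ((-30 + 7*√3)*(-1/38) - 401)² = ((15/19 - 7*√3/38) - 401)² = (-7604/19 - 7*√3/38)²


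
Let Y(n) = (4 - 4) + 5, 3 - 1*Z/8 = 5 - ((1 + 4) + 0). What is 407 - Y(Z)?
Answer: 402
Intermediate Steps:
Z = 24 (Z = 24 - 8*(5 - ((1 + 4) + 0)) = 24 - 8*(5 - (5 + 0)) = 24 - 8*(5 - 1*5) = 24 - 8*(5 - 5) = 24 - 8*0 = 24 + 0 = 24)
Y(n) = 5 (Y(n) = 0 + 5 = 5)
407 - Y(Z) = 407 - 1*5 = 407 - 5 = 402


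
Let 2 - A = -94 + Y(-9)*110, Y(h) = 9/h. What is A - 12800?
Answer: -12594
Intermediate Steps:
A = 206 (A = 2 - (-94 + (9/(-9))*110) = 2 - (-94 + (9*(-⅑))*110) = 2 - (-94 - 1*110) = 2 - (-94 - 110) = 2 - 1*(-204) = 2 + 204 = 206)
A - 12800 = 206 - 12800 = -12594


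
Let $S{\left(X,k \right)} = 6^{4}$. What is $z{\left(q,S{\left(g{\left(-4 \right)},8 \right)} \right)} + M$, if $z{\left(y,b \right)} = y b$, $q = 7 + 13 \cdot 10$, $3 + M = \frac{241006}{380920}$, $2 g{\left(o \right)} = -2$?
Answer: $\frac{33816103043}{190460} \approx 1.7755 \cdot 10^{5}$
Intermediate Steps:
$g{\left(o \right)} = -1$ ($g{\left(o \right)} = \frac{1}{2} \left(-2\right) = -1$)
$S{\left(X,k \right)} = 1296$
$M = - \frac{450877}{190460}$ ($M = -3 + \frac{241006}{380920} = -3 + 241006 \cdot \frac{1}{380920} = -3 + \frac{120503}{190460} = - \frac{450877}{190460} \approx -2.3673$)
$q = 137$ ($q = 7 + 130 = 137$)
$z{\left(y,b \right)} = b y$
$z{\left(q,S{\left(g{\left(-4 \right)},8 \right)} \right)} + M = 1296 \cdot 137 - \frac{450877}{190460} = 177552 - \frac{450877}{190460} = \frac{33816103043}{190460}$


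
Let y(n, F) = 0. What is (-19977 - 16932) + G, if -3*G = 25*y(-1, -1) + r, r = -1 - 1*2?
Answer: -36908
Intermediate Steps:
r = -3 (r = -1 - 2 = -3)
G = 1 (G = -(25*0 - 3)/3 = -(0 - 3)/3 = -⅓*(-3) = 1)
(-19977 - 16932) + G = (-19977 - 16932) + 1 = -36909 + 1 = -36908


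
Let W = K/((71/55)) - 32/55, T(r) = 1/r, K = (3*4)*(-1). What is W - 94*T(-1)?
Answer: 328498/3905 ≈ 84.122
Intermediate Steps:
K = -12 (K = 12*(-1) = -12)
W = -38572/3905 (W = -12/(71/55) - 32/55 = -12/(71*(1/55)) - 32*1/55 = -12/71/55 - 32/55 = -12*55/71 - 32/55 = -660/71 - 32/55 = -38572/3905 ≈ -9.8776)
W - 94*T(-1) = -38572/3905 - 94/(-1) = -38572/3905 - 94*(-1) = -38572/3905 + 94 = 328498/3905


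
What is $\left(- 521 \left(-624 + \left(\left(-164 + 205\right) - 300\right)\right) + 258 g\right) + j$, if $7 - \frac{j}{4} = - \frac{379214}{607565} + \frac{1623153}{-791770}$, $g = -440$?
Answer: $\frac{476326020717007}{1374433543} \approx 3.4656 \cdot 10^{5}$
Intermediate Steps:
$j = \frac{53186096018}{1374433543}$ ($j = 28 - 4 \left(- \frac{379214}{607565} + \frac{1623153}{-791770}\right) = 28 - 4 \left(\left(-379214\right) \frac{1}{607565} + 1623153 \left(- \frac{1}{791770}\right)\right) = 28 - 4 \left(- \frac{379214}{607565} - \frac{231879}{113110}\right) = 28 - - \frac{14701956814}{1374433543} = 28 + \frac{14701956814}{1374433543} = \frac{53186096018}{1374433543} \approx 38.697$)
$\left(- 521 \left(-624 + \left(\left(-164 + 205\right) - 300\right)\right) + 258 g\right) + j = \left(- 521 \left(-624 + \left(\left(-164 + 205\right) - 300\right)\right) + 258 \left(-440\right)\right) + \frac{53186096018}{1374433543} = \left(- 521 \left(-624 + \left(41 - 300\right)\right) - 113520\right) + \frac{53186096018}{1374433543} = \left(- 521 \left(-624 - 259\right) - 113520\right) + \frac{53186096018}{1374433543} = \left(\left(-521\right) \left(-883\right) - 113520\right) + \frac{53186096018}{1374433543} = \left(460043 - 113520\right) + \frac{53186096018}{1374433543} = 346523 + \frac{53186096018}{1374433543} = \frac{476326020717007}{1374433543}$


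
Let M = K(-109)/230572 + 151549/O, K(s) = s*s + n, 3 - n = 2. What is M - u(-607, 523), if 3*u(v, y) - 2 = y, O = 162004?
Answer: -1625002428211/9338396572 ≈ -174.01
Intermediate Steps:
n = 1 (n = 3 - 1*2 = 3 - 2 = 1)
u(v, y) = 2/3 + y/3
K(s) = 1 + s**2 (K(s) = s*s + 1 = s**2 + 1 = 1 + s**2)
M = 9216971889/9338396572 (M = (1 + (-109)**2)/230572 + 151549/162004 = (1 + 11881)*(1/230572) + 151549*(1/162004) = 11882*(1/230572) + 151549/162004 = 5941/115286 + 151549/162004 = 9216971889/9338396572 ≈ 0.98700)
M - u(-607, 523) = 9216971889/9338396572 - (2/3 + (1/3)*523) = 9216971889/9338396572 - (2/3 + 523/3) = 9216971889/9338396572 - 1*175 = 9216971889/9338396572 - 175 = -1625002428211/9338396572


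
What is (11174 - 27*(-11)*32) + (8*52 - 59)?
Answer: 21035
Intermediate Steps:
(11174 - 27*(-11)*32) + (8*52 - 59) = (11174 + 297*32) + (416 - 59) = (11174 + 9504) + 357 = 20678 + 357 = 21035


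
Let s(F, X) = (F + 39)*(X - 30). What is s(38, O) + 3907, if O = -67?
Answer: -3562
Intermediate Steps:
s(F, X) = (-30 + X)*(39 + F) (s(F, X) = (39 + F)*(-30 + X) = (-30 + X)*(39 + F))
s(38, O) + 3907 = (-1170 - 30*38 + 39*(-67) + 38*(-67)) + 3907 = (-1170 - 1140 - 2613 - 2546) + 3907 = -7469 + 3907 = -3562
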